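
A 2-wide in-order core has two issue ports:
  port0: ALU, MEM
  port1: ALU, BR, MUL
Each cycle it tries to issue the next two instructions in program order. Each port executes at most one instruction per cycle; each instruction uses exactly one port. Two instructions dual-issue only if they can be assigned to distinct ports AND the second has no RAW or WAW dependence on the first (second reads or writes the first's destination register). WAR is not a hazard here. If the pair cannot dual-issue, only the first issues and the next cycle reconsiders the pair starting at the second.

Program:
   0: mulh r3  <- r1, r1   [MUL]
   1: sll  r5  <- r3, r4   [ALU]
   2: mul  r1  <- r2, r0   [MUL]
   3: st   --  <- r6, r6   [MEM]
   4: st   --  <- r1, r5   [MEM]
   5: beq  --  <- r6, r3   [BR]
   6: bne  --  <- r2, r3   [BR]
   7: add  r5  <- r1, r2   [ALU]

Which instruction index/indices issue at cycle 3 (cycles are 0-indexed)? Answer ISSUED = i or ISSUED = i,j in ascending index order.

0. mulh @i0  | RAW r3
1. sll/mul @i1+i2  | 2-wide
2. st @i3  | no-port MEM/MEM
3. st/beq @i4+i5  | 2-wide
4. bne/add @i6+i7  | 2-wide

ISSUED = 4,5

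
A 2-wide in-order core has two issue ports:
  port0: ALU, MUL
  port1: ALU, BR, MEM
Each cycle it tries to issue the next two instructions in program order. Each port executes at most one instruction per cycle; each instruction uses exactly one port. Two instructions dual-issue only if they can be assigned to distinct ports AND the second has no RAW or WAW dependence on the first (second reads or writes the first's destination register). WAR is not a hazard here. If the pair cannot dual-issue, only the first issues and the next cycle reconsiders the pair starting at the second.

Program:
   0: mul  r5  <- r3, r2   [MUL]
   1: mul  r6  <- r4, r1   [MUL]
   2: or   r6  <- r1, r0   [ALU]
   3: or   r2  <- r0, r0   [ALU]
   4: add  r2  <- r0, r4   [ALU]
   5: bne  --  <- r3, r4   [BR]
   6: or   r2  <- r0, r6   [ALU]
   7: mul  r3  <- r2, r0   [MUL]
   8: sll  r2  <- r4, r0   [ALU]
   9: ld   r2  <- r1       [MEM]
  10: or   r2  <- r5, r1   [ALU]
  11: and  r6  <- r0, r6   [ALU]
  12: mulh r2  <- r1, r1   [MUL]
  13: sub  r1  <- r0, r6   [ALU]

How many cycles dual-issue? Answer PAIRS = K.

PAIRS = 5

#0 head=0: mul i0 no-port MUL/MUL
#1 head=1: mul i1 WAW r6
#2 head=2: or+or i2&i3 dual
#3 head=4: add+bne i4&i5 dual
#4 head=6: or i6 RAW r2
#5 head=7: mul+sll i7&i8 dual
#6 head=9: ld i9 WAW r2
#7 head=10: or+and i10&i11 dual
#8 head=12: mulh+sub i12&i13 dual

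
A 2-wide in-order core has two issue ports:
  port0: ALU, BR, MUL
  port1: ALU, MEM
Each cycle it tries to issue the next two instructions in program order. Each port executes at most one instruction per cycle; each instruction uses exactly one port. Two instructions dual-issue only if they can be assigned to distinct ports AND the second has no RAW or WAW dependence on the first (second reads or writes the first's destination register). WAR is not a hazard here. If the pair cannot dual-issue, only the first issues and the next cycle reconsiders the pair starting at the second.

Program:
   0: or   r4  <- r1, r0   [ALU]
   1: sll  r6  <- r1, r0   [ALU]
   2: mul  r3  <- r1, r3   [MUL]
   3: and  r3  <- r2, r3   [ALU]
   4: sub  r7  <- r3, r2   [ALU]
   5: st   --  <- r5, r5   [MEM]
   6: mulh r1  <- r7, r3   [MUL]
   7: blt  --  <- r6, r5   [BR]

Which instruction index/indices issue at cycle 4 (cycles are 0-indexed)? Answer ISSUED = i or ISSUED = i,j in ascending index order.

ISSUED = 6

  cy0 -> i0&i1 (or.ALU+sll.ALU) pair
  cy1 -> i2 (mul.MUL) RAW+WAW r3
  cy2 -> i3 (and.ALU) RAW r3
  cy3 -> i4&i5 (sub.ALU+st.MEM) pair
  cy4 -> i6 (mulh.MUL) no-port MUL/BR
  cy5 -> i7 (blt.BR) tail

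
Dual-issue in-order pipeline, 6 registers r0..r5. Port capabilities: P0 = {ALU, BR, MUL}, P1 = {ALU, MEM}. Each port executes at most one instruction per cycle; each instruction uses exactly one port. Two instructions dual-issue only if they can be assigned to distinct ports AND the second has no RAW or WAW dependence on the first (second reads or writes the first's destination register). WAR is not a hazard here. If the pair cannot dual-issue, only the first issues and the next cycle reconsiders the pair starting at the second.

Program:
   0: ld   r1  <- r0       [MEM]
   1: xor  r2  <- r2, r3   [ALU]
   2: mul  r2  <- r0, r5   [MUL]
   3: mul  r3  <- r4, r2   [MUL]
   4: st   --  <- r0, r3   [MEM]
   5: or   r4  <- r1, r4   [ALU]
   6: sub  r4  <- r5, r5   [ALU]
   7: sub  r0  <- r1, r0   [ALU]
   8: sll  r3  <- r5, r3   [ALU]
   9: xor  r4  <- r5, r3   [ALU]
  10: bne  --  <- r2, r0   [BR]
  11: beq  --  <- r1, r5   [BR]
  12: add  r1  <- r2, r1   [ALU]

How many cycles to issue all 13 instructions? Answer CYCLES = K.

CYCLES = 8

t=0 i0/i1:ld;xor ; pair
t=1 i2:mul ; no-port MUL/MUL
t=2 i3:mul ; RAW r3
t=3 i4/i5:st;or ; pair
t=4 i6/i7:sub;sub ; pair
t=5 i8:sll ; RAW r3
t=6 i9/i10:xor;bne ; pair
t=7 i11/i12:beq;add ; pair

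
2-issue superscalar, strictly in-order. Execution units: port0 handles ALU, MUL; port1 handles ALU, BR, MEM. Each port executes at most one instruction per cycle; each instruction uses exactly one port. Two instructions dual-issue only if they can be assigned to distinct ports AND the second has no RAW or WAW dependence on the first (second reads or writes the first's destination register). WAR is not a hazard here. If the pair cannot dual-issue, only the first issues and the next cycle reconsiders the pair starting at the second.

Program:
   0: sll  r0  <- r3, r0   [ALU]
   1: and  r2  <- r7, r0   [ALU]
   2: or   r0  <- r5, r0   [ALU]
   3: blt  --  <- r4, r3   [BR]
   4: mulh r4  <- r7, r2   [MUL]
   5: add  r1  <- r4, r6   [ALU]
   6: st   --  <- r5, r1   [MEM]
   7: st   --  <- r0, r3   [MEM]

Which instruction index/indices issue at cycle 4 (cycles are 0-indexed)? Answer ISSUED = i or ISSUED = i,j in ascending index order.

ISSUED = 6

t=0 i0:sll.ALU ; RAW r0
t=1 i1/i2:and.ALU or.ALU ; dual
t=2 i3/i4:blt.BR mulh.MUL ; dual
t=3 i5:add.ALU ; RAW r1
t=4 i6:st.MEM ; no-port MEM/MEM
t=5 i7:st.MEM ; tail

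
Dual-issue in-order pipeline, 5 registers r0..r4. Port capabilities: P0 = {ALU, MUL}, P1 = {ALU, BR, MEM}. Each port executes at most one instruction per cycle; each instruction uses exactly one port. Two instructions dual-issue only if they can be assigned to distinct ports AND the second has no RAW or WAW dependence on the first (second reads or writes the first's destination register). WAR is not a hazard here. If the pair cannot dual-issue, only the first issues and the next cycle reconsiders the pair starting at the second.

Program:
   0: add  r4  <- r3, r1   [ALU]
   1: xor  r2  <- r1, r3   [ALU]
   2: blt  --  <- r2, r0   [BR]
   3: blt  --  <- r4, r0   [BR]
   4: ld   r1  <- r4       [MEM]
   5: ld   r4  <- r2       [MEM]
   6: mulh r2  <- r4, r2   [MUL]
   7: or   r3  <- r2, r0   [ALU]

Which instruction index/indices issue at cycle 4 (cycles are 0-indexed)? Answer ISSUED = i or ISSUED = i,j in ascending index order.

0. add.ALU;xor.ALU @i0&i1  | pair
1. blt.BR @i2  | no-port BR/BR
2. blt.BR @i3  | no-port BR/MEM
3. ld.MEM @i4  | no-port MEM/MEM
4. ld.MEM @i5  | RAW r4
5. mulh.MUL @i6  | RAW r2
6. or.ALU @i7  | tail

ISSUED = 5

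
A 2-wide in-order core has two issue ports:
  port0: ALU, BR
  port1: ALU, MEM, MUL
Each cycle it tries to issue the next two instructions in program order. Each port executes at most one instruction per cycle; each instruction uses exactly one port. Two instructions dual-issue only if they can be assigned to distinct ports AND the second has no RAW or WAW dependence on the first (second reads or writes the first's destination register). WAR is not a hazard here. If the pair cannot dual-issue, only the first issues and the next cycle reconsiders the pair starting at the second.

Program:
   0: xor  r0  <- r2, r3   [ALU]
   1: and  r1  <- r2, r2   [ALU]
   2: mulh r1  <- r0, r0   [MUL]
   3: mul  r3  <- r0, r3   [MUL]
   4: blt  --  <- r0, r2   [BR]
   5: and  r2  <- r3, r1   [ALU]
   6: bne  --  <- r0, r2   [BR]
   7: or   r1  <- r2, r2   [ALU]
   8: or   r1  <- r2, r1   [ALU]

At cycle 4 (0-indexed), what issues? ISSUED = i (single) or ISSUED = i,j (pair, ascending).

ISSUED = 6,7

0. xor.ALU+and.ALU @i0/i1  | pair
1. mulh.MUL @i2  | no-port MUL/MUL
2. mul.MUL+blt.BR @i3/i4  | pair
3. and.ALU @i5  | RAW r2
4. bne.BR+or.ALU @i6/i7  | pair
5. or.ALU @i8  | tail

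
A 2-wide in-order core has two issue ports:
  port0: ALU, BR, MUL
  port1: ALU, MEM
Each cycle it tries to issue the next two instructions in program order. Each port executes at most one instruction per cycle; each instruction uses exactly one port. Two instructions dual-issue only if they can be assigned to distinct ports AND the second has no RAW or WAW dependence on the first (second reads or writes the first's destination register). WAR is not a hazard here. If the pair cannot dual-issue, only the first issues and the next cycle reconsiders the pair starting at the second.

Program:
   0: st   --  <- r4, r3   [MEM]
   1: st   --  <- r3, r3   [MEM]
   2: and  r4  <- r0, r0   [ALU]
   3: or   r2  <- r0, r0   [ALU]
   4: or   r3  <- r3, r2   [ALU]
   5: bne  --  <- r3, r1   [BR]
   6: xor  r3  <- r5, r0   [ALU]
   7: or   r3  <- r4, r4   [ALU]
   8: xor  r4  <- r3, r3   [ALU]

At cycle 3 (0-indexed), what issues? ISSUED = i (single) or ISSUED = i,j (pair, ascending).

[0] i0  st  -- no-port MEM/MEM
[1] i1/i2  st;and  -- 2-wide
[2] i3  or  -- RAW r2
[3] i4  or  -- RAW r3
[4] i5/i6  bne;xor  -- 2-wide
[5] i7  or  -- RAW r3
[6] i8  xor  -- tail

ISSUED = 4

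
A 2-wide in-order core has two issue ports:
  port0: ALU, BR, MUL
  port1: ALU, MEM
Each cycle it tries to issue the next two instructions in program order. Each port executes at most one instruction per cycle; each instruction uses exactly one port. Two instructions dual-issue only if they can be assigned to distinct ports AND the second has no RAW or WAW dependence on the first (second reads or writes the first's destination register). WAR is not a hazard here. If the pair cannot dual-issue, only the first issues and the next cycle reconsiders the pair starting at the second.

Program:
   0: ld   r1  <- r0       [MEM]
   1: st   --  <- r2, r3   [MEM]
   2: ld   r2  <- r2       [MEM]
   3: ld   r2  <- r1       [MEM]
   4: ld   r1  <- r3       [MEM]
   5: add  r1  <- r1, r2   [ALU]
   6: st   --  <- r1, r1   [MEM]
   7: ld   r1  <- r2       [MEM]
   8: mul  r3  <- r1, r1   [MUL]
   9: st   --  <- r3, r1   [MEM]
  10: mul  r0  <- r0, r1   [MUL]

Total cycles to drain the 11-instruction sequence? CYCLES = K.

CYCLES = 10

0. ld @i0  | no-port MEM/MEM
1. st @i1  | no-port MEM/MEM
2. ld @i2  | no-port MEM/MEM
3. ld @i3  | no-port MEM/MEM
4. ld @i4  | RAW+WAW r1
5. add @i5  | RAW r1
6. st @i6  | no-port MEM/MEM
7. ld @i7  | RAW r1
8. mul @i8  | RAW r3
9. st mul @i9,i10  | 2-wide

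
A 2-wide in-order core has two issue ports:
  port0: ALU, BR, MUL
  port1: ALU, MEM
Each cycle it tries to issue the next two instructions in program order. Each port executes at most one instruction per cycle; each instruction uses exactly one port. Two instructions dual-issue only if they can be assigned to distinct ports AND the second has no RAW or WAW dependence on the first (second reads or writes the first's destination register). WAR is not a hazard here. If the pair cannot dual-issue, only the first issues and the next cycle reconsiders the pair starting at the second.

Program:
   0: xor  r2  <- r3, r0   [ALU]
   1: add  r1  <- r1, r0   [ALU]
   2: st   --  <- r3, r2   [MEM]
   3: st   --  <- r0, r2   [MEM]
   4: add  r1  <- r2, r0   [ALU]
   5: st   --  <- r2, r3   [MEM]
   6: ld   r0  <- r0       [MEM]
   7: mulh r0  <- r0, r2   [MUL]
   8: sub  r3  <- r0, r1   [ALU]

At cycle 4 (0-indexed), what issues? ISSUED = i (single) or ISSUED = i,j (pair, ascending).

ISSUED = 6

t=0 i0+i1:xor.ALU+add.ALU ; dual
t=1 i2:st.MEM ; no-port MEM/MEM
t=2 i3+i4:st.MEM+add.ALU ; dual
t=3 i5:st.MEM ; no-port MEM/MEM
t=4 i6:ld.MEM ; RAW+WAW r0
t=5 i7:mulh.MUL ; RAW r0
t=6 i8:sub.ALU ; tail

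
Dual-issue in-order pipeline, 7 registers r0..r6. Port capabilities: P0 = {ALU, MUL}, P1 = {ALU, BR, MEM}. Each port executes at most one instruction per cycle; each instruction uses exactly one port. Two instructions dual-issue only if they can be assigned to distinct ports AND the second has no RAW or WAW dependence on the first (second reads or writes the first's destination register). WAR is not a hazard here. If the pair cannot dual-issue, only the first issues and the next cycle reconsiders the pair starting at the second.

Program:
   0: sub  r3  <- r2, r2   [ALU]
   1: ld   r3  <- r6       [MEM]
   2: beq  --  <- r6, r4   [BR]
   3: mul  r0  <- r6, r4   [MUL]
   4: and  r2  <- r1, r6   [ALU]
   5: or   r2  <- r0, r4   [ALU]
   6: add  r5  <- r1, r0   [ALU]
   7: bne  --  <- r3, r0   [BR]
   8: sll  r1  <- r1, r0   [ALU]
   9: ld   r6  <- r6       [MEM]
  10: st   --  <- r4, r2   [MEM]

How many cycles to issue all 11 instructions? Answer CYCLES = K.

CYCLES = 8

  cy0 -> i0 (sub.ALU) WAW r3
  cy1 -> i1 (ld.MEM) no-port MEM/BR
  cy2 -> i2&i3 (beq.BR;mul.MUL) dual
  cy3 -> i4 (and.ALU) WAW r2
  cy4 -> i5&i6 (or.ALU;add.ALU) dual
  cy5 -> i7&i8 (bne.BR;sll.ALU) dual
  cy6 -> i9 (ld.MEM) no-port MEM/MEM
  cy7 -> i10 (st.MEM) tail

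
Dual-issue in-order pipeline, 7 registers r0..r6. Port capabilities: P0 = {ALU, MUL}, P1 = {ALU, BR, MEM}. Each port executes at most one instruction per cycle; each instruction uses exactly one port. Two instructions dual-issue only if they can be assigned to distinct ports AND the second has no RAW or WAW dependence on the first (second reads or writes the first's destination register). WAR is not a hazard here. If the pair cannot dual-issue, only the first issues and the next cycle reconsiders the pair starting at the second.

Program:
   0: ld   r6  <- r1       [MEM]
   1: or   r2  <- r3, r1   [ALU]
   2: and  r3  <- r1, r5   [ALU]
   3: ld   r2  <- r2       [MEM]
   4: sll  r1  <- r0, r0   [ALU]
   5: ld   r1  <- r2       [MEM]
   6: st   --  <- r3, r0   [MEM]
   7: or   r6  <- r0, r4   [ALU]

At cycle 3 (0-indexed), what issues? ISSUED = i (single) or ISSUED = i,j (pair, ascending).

ISSUED = 5

  cy0 -> i0,i1 (ld+or) dual
  cy1 -> i2,i3 (and+ld) dual
  cy2 -> i4 (sll) WAW r1
  cy3 -> i5 (ld) no-port MEM/MEM
  cy4 -> i6,i7 (st+or) dual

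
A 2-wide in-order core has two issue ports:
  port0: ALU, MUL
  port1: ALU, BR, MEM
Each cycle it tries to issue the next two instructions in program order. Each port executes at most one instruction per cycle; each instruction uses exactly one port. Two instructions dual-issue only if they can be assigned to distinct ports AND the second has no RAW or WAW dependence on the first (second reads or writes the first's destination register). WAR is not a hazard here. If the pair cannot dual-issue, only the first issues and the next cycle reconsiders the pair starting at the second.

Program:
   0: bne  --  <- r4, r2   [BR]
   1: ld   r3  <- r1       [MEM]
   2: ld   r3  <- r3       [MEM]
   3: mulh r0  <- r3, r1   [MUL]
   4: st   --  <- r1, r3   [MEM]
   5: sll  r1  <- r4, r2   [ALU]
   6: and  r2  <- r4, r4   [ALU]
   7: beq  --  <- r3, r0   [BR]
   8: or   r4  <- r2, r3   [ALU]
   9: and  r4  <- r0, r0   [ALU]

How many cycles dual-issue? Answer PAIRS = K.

  cy0 -> i0 (bne.BR) no-port BR/MEM
  cy1 -> i1 (ld.MEM) no-port MEM/MEM
  cy2 -> i2 (ld.MEM) RAW r3
  cy3 -> i3+i4 (mulh.MUL;st.MEM) pair
  cy4 -> i5+i6 (sll.ALU;and.ALU) pair
  cy5 -> i7+i8 (beq.BR;or.ALU) pair
  cy6 -> i9 (and.ALU) tail

PAIRS = 3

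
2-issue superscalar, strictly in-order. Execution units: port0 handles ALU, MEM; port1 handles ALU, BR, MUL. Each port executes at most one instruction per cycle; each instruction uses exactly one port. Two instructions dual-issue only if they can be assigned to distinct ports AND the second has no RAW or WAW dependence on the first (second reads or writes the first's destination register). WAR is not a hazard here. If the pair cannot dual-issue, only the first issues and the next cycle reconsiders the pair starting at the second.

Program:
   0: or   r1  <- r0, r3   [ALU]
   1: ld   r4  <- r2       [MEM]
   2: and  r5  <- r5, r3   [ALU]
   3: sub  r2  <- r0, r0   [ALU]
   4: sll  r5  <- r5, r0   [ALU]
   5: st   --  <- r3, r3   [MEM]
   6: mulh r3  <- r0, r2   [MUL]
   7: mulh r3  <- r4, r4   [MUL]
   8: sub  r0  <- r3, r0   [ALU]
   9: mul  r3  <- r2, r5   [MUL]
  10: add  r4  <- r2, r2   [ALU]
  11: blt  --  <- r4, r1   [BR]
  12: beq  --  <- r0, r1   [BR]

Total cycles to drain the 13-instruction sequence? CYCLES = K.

CYCLES = 9

  cy0 -> i0+i1 (or+ld) dual
  cy1 -> i2+i3 (and+sub) dual
  cy2 -> i4+i5 (sll+st) dual
  cy3 -> i6 (mulh) no-port MUL/MUL
  cy4 -> i7 (mulh) RAW r3
  cy5 -> i8+i9 (sub+mul) dual
  cy6 -> i10 (add) RAW r4
  cy7 -> i11 (blt) no-port BR/BR
  cy8 -> i12 (beq) tail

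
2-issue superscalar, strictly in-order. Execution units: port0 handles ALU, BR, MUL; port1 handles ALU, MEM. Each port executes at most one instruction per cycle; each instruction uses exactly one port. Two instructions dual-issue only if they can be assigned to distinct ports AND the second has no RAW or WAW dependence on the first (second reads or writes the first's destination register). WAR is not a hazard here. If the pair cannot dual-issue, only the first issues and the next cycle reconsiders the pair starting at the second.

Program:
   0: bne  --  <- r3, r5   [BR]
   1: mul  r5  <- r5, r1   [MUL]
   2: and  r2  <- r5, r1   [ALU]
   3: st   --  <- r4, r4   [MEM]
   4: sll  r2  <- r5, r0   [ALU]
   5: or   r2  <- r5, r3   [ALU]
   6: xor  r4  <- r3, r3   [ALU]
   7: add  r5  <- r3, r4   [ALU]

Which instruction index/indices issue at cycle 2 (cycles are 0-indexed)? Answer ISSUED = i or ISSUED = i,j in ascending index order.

ISSUED = 2,3

t=0 i0:bne.BR ; no-port BR/MUL
t=1 i1:mul.MUL ; RAW r5
t=2 i2/i3:and.ALU;st.MEM ; pair
t=3 i4:sll.ALU ; WAW r2
t=4 i5/i6:or.ALU;xor.ALU ; pair
t=5 i7:add.ALU ; tail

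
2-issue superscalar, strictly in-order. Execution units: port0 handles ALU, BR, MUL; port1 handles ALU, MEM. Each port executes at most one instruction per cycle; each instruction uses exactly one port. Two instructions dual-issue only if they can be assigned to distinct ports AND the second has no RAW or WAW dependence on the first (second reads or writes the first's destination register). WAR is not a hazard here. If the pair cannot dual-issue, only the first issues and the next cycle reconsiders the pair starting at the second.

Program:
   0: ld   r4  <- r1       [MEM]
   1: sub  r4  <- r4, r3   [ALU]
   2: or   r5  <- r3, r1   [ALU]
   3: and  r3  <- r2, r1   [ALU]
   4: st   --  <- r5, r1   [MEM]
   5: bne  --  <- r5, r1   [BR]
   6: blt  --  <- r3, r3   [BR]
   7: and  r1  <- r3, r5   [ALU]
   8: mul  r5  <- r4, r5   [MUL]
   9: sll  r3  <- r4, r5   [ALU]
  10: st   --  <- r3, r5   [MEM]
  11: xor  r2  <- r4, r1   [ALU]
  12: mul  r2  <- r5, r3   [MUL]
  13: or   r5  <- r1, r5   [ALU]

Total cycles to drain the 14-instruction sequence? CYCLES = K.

CYCLES = 9

  cy0 -> i0 (ld) RAW+WAW r4
  cy1 -> i1/i2 (sub/or) dual
  cy2 -> i3/i4 (and/st) dual
  cy3 -> i5 (bne) no-port BR/BR
  cy4 -> i6/i7 (blt/and) dual
  cy5 -> i8 (mul) RAW r5
  cy6 -> i9 (sll) RAW r3
  cy7 -> i10/i11 (st/xor) dual
  cy8 -> i12/i13 (mul/or) dual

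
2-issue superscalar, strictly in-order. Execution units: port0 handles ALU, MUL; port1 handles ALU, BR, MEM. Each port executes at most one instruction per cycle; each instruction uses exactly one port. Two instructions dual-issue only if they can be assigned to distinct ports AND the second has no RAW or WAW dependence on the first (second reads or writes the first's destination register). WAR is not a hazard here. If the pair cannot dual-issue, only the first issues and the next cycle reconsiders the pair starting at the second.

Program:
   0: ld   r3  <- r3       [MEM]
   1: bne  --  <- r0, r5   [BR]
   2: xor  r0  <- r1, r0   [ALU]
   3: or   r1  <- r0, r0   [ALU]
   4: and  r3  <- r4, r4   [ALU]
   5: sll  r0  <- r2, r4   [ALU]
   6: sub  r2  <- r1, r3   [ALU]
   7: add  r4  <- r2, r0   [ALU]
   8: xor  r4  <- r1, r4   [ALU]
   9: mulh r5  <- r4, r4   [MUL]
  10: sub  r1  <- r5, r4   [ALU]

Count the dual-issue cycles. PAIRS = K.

#0 head=0: ld i0 no-port MEM/BR
#1 head=1: bne+xor i1+i2 dual
#2 head=3: or+and i3+i4 dual
#3 head=5: sll+sub i5+i6 dual
#4 head=7: add i7 RAW+WAW r4
#5 head=8: xor i8 RAW r4
#6 head=9: mulh i9 RAW r5
#7 head=10: sub i10 tail

PAIRS = 3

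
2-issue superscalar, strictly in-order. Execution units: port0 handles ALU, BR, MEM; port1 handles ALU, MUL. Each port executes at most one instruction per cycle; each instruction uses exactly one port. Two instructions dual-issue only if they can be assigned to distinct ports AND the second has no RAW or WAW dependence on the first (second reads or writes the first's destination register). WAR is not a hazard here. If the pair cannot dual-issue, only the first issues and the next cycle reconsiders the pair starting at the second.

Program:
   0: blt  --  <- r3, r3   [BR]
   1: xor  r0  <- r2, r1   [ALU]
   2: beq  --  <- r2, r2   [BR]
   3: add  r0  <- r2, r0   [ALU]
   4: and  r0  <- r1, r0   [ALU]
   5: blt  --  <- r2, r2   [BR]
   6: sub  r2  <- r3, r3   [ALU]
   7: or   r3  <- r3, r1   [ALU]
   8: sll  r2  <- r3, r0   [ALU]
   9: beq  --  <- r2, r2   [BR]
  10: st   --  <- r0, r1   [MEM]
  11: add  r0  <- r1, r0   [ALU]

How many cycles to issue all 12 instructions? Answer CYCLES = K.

CYCLES = 7

t=0 i0,i1:blt.BR;xor.ALU ; pair
t=1 i2,i3:beq.BR;add.ALU ; pair
t=2 i4,i5:and.ALU;blt.BR ; pair
t=3 i6,i7:sub.ALU;or.ALU ; pair
t=4 i8:sll.ALU ; RAW r2
t=5 i9:beq.BR ; no-port BR/MEM
t=6 i10,i11:st.MEM;add.ALU ; pair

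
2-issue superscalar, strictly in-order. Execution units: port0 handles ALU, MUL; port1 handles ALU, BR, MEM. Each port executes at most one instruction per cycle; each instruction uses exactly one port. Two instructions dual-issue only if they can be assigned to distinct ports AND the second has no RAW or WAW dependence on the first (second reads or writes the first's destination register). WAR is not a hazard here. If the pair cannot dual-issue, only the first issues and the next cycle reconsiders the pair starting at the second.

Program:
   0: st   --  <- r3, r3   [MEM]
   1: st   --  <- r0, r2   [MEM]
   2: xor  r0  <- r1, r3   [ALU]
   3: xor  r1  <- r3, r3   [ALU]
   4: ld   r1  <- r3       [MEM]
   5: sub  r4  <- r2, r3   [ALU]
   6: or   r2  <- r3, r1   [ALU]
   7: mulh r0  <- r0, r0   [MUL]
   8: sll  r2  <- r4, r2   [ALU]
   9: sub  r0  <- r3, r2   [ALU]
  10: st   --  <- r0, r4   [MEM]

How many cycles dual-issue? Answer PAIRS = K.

PAIRS = 3

0. st.MEM @i0  | no-port MEM/MEM
1. st.MEM/xor.ALU @i1+i2  | pair
2. xor.ALU @i3  | WAW r1
3. ld.MEM/sub.ALU @i4+i5  | pair
4. or.ALU/mulh.MUL @i6+i7  | pair
5. sll.ALU @i8  | RAW r2
6. sub.ALU @i9  | RAW r0
7. st.MEM @i10  | tail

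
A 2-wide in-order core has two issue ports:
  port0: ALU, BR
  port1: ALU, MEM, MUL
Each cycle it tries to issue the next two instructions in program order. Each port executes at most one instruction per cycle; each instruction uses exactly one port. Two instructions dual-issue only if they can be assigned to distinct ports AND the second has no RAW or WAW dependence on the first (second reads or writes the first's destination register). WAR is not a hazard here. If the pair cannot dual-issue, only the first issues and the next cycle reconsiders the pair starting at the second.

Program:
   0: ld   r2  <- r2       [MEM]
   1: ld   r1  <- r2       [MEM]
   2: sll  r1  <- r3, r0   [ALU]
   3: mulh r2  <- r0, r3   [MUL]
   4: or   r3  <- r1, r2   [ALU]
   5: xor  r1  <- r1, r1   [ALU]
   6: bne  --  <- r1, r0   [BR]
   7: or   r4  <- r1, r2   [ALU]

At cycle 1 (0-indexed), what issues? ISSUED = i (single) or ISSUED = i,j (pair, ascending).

ISSUED = 1

  cy0 -> i0 (ld) no-port MEM/MEM
  cy1 -> i1 (ld) WAW r1
  cy2 -> i2&i3 (sll/mulh) dual
  cy3 -> i4&i5 (or/xor) dual
  cy4 -> i6&i7 (bne/or) dual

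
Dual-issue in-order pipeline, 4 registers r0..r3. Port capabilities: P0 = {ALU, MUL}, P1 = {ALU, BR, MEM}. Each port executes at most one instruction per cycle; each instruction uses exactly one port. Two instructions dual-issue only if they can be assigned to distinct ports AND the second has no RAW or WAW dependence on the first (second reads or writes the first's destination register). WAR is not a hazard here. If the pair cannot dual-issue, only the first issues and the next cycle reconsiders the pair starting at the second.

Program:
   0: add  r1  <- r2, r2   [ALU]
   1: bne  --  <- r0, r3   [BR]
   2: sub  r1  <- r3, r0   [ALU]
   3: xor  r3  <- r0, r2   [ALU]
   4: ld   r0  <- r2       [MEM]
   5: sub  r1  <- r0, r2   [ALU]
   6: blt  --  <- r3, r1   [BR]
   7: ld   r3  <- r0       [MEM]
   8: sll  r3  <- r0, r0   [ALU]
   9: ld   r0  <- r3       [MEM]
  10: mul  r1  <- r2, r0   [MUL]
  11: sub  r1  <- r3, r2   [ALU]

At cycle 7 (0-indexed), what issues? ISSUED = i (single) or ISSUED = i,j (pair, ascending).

[0] i0,i1  add.ALU;bne.BR  -- pair
[1] i2,i3  sub.ALU;xor.ALU  -- pair
[2] i4  ld.MEM  -- RAW r0
[3] i5  sub.ALU  -- RAW r1
[4] i6  blt.BR  -- no-port BR/MEM
[5] i7  ld.MEM  -- WAW r3
[6] i8  sll.ALU  -- RAW r3
[7] i9  ld.MEM  -- RAW r0
[8] i10  mul.MUL  -- WAW r1
[9] i11  sub.ALU  -- tail

ISSUED = 9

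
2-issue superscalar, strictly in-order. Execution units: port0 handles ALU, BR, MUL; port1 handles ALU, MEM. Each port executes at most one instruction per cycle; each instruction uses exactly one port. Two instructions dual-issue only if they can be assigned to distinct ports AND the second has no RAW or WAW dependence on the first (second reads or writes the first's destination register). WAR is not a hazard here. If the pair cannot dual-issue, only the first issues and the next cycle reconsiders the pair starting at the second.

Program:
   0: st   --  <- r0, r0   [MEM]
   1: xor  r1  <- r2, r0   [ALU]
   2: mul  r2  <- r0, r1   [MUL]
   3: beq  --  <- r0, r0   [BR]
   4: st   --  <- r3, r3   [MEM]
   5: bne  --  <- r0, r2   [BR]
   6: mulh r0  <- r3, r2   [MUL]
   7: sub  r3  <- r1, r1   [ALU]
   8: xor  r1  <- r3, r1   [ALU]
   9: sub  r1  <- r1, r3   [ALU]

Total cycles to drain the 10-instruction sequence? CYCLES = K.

CYCLES = 7

[0] i0,i1  st;xor  -- pair
[1] i2  mul  -- no-port MUL/BR
[2] i3,i4  beq;st  -- pair
[3] i5  bne  -- no-port BR/MUL
[4] i6,i7  mulh;sub  -- pair
[5] i8  xor  -- RAW+WAW r1
[6] i9  sub  -- tail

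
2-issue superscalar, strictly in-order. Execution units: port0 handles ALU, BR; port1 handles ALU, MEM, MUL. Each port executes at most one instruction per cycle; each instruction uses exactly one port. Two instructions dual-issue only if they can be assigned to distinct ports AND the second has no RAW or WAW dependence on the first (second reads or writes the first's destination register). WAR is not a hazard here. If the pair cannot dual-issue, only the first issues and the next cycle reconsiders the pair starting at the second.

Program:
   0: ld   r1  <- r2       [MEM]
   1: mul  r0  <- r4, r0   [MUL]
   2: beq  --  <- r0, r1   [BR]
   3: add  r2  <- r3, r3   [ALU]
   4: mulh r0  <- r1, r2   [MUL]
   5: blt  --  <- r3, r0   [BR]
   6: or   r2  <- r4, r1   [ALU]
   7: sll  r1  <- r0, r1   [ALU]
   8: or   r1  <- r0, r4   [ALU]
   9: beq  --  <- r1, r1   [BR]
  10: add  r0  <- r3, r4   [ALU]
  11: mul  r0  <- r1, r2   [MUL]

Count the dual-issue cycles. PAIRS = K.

PAIRS = 3

0. ld @i0  | no-port MEM/MUL
1. mul @i1  | RAW r0
2. beq add @i2/i3  | dual
3. mulh @i4  | RAW r0
4. blt or @i5/i6  | dual
5. sll @i7  | WAW r1
6. or @i8  | RAW r1
7. beq add @i9/i10  | dual
8. mul @i11  | tail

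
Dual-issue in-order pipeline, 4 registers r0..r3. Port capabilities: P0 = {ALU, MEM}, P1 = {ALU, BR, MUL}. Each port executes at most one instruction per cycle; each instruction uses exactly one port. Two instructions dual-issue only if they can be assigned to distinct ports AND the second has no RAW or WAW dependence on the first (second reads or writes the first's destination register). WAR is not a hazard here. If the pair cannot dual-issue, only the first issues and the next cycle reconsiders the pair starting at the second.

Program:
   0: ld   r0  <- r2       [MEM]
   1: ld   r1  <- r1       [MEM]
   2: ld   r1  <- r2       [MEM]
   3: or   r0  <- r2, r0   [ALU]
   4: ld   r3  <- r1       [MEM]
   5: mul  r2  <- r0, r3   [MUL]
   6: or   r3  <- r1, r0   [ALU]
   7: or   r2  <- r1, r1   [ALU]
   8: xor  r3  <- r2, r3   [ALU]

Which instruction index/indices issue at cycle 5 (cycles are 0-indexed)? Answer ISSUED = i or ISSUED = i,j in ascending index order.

ISSUED = 7

c0: i0 ld  no-port MEM/MEM
c1: i1 ld  no-port MEM/MEM
c2: i2/i3 ld or  dual
c3: i4 ld  RAW r3
c4: i5/i6 mul or  dual
c5: i7 or  RAW r2
c6: i8 xor  tail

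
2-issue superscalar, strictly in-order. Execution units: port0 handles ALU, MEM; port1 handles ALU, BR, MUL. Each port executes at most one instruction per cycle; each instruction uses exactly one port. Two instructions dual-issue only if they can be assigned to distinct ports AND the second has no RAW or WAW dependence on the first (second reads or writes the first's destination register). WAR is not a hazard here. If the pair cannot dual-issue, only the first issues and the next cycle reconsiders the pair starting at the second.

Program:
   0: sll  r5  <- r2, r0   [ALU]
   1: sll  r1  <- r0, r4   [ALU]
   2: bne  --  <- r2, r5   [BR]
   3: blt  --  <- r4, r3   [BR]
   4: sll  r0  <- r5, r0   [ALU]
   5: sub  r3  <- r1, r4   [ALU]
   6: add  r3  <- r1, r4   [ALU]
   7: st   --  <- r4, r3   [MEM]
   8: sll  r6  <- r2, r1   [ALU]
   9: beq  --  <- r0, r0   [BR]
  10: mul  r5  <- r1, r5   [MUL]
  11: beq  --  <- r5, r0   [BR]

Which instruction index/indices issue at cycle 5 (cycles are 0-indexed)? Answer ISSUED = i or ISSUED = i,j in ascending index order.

ISSUED = 7,8

0. sll;sll @i0/i1  | 2-wide
1. bne @i2  | no-port BR/BR
2. blt;sll @i3/i4  | 2-wide
3. sub @i5  | WAW r3
4. add @i6  | RAW r3
5. st;sll @i7/i8  | 2-wide
6. beq @i9  | no-port BR/MUL
7. mul @i10  | no-port MUL/BR
8. beq @i11  | tail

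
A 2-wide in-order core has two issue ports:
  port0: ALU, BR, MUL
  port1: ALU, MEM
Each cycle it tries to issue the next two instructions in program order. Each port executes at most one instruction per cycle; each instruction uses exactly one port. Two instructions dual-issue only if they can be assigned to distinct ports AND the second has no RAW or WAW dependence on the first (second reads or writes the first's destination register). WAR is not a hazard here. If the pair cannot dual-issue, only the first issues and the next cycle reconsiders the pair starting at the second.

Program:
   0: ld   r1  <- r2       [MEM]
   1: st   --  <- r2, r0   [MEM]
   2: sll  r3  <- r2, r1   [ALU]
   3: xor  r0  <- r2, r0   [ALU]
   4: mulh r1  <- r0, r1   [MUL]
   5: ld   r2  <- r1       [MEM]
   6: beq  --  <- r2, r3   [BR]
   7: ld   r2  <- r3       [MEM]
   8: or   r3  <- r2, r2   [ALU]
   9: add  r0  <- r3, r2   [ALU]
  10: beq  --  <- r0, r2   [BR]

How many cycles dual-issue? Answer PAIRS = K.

PAIRS = 2

0. ld.MEM @i0  | no-port MEM/MEM
1. st.MEM sll.ALU @i1,i2  | pair
2. xor.ALU @i3  | RAW r0
3. mulh.MUL @i4  | RAW r1
4. ld.MEM @i5  | RAW r2
5. beq.BR ld.MEM @i6,i7  | pair
6. or.ALU @i8  | RAW r3
7. add.ALU @i9  | RAW r0
8. beq.BR @i10  | tail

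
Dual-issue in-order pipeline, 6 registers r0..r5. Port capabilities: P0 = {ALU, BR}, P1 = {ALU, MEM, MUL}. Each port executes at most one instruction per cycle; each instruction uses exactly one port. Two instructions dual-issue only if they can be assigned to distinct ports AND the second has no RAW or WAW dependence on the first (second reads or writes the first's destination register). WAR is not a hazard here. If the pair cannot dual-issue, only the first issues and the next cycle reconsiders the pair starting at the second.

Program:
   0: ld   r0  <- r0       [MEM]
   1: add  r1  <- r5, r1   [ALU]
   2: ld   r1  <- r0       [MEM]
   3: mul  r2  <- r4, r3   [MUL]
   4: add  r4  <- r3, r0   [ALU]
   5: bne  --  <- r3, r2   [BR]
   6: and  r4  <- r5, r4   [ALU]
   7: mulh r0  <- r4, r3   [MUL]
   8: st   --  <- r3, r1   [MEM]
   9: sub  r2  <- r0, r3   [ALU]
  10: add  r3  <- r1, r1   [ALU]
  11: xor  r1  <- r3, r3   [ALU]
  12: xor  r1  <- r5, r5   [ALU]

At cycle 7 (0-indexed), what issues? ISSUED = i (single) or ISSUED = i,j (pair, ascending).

ISSUED = 11

#0 head=0: ld.MEM;add.ALU i0,i1 pair
#1 head=2: ld.MEM i2 no-port MEM/MUL
#2 head=3: mul.MUL;add.ALU i3,i4 pair
#3 head=5: bne.BR;and.ALU i5,i6 pair
#4 head=7: mulh.MUL i7 no-port MUL/MEM
#5 head=8: st.MEM;sub.ALU i8,i9 pair
#6 head=10: add.ALU i10 RAW r3
#7 head=11: xor.ALU i11 WAW r1
#8 head=12: xor.ALU i12 tail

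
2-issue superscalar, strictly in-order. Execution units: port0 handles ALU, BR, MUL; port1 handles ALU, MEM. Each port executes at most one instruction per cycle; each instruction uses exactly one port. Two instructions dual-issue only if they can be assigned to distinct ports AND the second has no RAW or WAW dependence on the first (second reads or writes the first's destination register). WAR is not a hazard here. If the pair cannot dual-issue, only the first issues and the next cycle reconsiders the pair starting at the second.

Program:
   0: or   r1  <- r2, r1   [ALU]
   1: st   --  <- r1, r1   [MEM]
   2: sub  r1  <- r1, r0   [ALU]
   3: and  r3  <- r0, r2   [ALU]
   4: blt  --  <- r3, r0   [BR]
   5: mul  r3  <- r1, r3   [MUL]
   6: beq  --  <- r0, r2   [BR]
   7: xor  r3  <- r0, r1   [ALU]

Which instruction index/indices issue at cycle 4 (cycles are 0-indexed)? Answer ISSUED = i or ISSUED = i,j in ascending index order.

ISSUED = 5

t=0 i0:or.ALU ; RAW r1
t=1 i1,i2:st.MEM;sub.ALU ; pair
t=2 i3:and.ALU ; RAW r3
t=3 i4:blt.BR ; no-port BR/MUL
t=4 i5:mul.MUL ; no-port MUL/BR
t=5 i6,i7:beq.BR;xor.ALU ; pair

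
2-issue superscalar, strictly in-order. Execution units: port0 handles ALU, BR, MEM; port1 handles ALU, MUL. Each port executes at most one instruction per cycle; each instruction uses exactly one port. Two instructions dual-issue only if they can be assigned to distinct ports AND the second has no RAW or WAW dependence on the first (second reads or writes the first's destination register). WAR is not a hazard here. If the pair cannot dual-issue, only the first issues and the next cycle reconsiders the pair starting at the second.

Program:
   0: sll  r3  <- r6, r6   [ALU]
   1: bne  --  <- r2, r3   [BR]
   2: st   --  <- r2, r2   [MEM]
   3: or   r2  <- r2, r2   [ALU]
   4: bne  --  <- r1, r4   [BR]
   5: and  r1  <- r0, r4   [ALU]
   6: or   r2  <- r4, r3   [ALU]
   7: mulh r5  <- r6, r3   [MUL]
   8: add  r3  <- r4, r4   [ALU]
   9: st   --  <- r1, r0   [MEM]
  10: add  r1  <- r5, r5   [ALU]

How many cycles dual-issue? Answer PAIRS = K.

0. sll @i0  | RAW r3
1. bne @i1  | no-port BR/MEM
2. st/or @i2,i3  | 2-wide
3. bne/and @i4,i5  | 2-wide
4. or/mulh @i6,i7  | 2-wide
5. add/st @i8,i9  | 2-wide
6. add @i10  | tail

PAIRS = 4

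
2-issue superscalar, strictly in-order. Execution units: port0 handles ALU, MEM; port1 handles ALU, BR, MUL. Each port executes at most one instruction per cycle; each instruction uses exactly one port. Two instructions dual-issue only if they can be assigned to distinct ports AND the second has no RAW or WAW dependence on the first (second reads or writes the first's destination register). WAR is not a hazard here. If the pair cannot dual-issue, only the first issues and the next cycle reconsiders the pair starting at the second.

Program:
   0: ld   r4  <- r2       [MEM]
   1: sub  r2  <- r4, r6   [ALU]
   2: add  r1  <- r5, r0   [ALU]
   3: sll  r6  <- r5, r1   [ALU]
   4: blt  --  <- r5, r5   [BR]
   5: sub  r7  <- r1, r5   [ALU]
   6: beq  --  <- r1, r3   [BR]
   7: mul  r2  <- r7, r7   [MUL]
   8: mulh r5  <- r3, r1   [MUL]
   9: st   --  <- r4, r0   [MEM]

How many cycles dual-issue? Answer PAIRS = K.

PAIRS = 4

[0] i0  ld  -- RAW r4
[1] i1/i2  sub/add  -- pair
[2] i3/i4  sll/blt  -- pair
[3] i5/i6  sub/beq  -- pair
[4] i7  mul  -- no-port MUL/MUL
[5] i8/i9  mulh/st  -- pair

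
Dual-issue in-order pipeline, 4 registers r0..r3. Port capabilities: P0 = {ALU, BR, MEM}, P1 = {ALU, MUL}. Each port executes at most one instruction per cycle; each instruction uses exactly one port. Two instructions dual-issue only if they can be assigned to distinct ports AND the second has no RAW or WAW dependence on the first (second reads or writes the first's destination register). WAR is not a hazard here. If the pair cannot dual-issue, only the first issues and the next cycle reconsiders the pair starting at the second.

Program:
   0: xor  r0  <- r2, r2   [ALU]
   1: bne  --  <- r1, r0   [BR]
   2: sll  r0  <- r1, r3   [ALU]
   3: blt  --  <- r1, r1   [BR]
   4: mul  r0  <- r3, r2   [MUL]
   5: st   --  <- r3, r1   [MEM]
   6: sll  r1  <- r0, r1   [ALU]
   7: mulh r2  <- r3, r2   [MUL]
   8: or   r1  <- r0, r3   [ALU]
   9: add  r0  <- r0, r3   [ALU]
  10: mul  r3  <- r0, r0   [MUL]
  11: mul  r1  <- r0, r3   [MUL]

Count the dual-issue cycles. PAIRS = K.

PAIRS = 4

[0] i0  xor.ALU  -- RAW r0
[1] i1+i2  bne.BR/sll.ALU  -- 2-wide
[2] i3+i4  blt.BR/mul.MUL  -- 2-wide
[3] i5+i6  st.MEM/sll.ALU  -- 2-wide
[4] i7+i8  mulh.MUL/or.ALU  -- 2-wide
[5] i9  add.ALU  -- RAW r0
[6] i10  mul.MUL  -- no-port MUL/MUL
[7] i11  mul.MUL  -- tail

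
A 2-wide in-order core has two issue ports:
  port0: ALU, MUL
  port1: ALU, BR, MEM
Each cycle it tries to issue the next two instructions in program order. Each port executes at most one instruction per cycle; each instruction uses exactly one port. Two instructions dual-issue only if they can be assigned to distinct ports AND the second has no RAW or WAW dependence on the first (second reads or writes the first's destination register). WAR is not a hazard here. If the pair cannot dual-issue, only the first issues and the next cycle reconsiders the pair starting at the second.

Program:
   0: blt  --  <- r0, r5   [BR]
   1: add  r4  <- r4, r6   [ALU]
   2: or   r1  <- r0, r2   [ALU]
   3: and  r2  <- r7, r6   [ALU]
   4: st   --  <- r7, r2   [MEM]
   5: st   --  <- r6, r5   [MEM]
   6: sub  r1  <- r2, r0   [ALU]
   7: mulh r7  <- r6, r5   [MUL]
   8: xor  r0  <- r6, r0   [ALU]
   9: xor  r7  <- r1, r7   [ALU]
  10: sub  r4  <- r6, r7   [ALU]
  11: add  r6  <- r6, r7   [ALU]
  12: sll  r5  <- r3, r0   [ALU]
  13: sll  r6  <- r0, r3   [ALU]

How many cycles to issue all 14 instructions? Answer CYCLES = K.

[0] i0,i1  blt;add  -- dual
[1] i2,i3  or;and  -- dual
[2] i4  st  -- no-port MEM/MEM
[3] i5,i6  st;sub  -- dual
[4] i7,i8  mulh;xor  -- dual
[5] i9  xor  -- RAW r7
[6] i10,i11  sub;add  -- dual
[7] i12,i13  sll;sll  -- dual

CYCLES = 8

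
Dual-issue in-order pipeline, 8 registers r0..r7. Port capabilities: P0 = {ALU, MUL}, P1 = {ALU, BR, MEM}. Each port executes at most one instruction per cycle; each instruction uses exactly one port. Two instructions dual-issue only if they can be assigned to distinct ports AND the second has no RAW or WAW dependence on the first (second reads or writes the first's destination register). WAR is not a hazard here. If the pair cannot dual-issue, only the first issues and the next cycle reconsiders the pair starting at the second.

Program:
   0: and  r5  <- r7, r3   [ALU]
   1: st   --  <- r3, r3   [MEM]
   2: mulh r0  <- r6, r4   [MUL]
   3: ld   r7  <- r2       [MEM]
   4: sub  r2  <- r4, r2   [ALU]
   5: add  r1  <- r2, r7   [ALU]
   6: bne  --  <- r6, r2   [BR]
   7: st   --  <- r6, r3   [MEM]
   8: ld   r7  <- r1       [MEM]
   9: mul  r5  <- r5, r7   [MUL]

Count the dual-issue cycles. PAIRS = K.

0. and.ALU/st.MEM @i0+i1  | dual
1. mulh.MUL/ld.MEM @i2+i3  | dual
2. sub.ALU @i4  | RAW r2
3. add.ALU/bne.BR @i5+i6  | dual
4. st.MEM @i7  | no-port MEM/MEM
5. ld.MEM @i8  | RAW r7
6. mul.MUL @i9  | tail

PAIRS = 3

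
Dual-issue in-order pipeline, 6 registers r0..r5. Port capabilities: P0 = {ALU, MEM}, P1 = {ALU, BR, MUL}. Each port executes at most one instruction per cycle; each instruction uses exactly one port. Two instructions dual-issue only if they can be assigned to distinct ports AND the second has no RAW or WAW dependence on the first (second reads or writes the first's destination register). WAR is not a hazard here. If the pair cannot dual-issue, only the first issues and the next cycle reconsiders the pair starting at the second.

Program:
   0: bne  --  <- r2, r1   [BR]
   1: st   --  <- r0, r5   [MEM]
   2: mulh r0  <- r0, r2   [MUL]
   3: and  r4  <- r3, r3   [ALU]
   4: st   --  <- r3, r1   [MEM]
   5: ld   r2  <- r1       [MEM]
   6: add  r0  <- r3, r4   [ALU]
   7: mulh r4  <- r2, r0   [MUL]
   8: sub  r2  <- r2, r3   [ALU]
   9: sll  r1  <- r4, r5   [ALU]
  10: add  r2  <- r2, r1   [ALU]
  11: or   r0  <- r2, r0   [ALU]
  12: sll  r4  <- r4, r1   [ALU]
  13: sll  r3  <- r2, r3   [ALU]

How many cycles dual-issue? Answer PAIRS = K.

t=0 i0,i1:bne.BR;st.MEM ; pair
t=1 i2,i3:mulh.MUL;and.ALU ; pair
t=2 i4:st.MEM ; no-port MEM/MEM
t=3 i5,i6:ld.MEM;add.ALU ; pair
t=4 i7,i8:mulh.MUL;sub.ALU ; pair
t=5 i9:sll.ALU ; RAW r1
t=6 i10:add.ALU ; RAW r2
t=7 i11,i12:or.ALU;sll.ALU ; pair
t=8 i13:sll.ALU ; tail

PAIRS = 5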